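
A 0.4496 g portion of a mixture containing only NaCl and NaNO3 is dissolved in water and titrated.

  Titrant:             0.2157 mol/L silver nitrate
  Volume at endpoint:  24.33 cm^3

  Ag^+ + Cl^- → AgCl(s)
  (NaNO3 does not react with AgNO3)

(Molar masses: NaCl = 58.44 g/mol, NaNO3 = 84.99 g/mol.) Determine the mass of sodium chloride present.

0.3067 g

n(AgNO3) = 0.02433 × 0.2157 = 5.248 × 10^-3 mol
Let x = n(NaCl), y = n(NaNO3).
Titrant: 1x = 5.248 × 10^-3;  mass: 58.44x + 84.99y = 0.4496
Solving, x = 5.248 × 10^-3 mol, y = 1.681 × 10^-3 mol
mass of NaCl = 5.248 × 10^-3 × 58.44 = 0.3067 g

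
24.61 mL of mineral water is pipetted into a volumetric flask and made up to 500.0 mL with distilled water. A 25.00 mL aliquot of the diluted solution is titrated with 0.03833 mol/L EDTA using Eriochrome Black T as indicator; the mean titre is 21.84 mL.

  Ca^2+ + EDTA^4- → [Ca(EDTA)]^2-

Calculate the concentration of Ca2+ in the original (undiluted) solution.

0.6803 mol/L

n(EDTA) = 0.02184 × 0.03833 = 8.371 × 10^-4 mol
n(Ca2+) in the aliquot = 8.371 × 10^-4 mol (1:1 ratio)
[Ca2+]_dilute = 8.371 × 10^-4 / 0.02500 = 0.03349 mol/L
Dilution factor = 500.0 / 24.61 = 20.32
[Ca2+]_stock = 0.03349 × 20.32 = 0.6803 mol/L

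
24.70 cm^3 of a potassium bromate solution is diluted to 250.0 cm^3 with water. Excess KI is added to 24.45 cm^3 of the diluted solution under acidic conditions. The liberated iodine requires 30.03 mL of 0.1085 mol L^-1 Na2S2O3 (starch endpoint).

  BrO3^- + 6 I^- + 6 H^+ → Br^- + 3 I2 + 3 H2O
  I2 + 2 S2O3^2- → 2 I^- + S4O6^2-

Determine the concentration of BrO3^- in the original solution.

0.2248 mol/L

n(S2O3^2-) = 0.03003 × 0.1085 = 3.258 × 10^-3 mol
n(I2) = n(S2O3^2-)/2 = 1.629 × 10^-3 mol
From the 1:3 ratio, n(BrO3^-) in the aliquot = 1/3 × 1.629 × 10^-3 = 5.430 × 10^-4 mol
[BrO3^-]_dilute = 5.430 × 10^-4 / 0.02445 = 0.02221 mol/L
[BrO3^-]_original = 0.02221 × 250.0/24.70 = 0.2248 mol/L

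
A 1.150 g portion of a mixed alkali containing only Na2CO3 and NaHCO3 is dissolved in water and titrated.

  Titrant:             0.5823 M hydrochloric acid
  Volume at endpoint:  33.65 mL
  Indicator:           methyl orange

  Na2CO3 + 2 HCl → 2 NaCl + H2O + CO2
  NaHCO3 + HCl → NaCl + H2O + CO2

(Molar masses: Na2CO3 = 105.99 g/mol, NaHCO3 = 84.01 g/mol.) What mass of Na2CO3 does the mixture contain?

n(HCl) = 0.03365 × 0.5823 = 0.01959 mol
Let x = n(Na2CO3), y = n(NaHCO3).
Titrant: 2x + 1y = 0.01959;  mass: 105.99x + 84.01y = 1.150
Solving, x = 7.998 × 10^-3 mol, y = 3.598 × 10^-3 mol
mass of Na2CO3 = 7.998 × 10^-3 × 105.99 = 0.8477 g

0.8477 g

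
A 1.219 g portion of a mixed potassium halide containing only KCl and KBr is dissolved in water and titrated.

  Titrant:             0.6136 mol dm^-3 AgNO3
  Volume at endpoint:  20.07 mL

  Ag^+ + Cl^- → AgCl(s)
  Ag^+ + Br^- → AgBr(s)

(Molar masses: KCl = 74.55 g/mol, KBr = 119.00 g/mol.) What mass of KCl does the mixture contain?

0.4134 g

n(AgNO3) = 0.02007 × 0.6136 = 0.01231 mol
Let x = n(KCl), y = n(KBr).
Titrant: 1x + 1y = 0.01231;  mass: 74.55x + 119.00y = 1.219
Solving, x = 5.545 × 10^-3 mol, y = 6.770 × 10^-3 mol
mass of KCl = 5.545 × 10^-3 × 74.55 = 0.4134 g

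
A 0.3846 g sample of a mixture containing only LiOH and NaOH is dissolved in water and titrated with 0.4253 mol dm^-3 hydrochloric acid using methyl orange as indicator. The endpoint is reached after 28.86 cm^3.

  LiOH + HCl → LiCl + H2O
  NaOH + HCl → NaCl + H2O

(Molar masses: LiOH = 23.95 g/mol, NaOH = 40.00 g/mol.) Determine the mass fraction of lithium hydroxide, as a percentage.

n(HCl) = 0.02886 × 0.4253 = 0.01227 mol
Let x = n(LiOH), y = n(NaOH).
Titrant: 1x + 1y = 0.01227;  mass: 23.95x + 40.00y = 0.3846
Solving, x = 6.627 × 10^-3 mol, y = 5.647 × 10^-3 mol
mass of LiOH = 6.627 × 10^-3 × 23.95 = 0.1587 g
% LiOH = 0.1587 / 0.3846 × 100 = 41.27 %

41.27 %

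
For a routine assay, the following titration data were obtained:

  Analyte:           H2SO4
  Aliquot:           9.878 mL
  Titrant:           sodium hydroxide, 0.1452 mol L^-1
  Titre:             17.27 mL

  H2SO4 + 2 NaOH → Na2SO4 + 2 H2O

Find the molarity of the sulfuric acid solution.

n(NaOH) = 0.01727 L × 0.1452 mol/L = 2.508 × 10^-3 mol
From the 1:2 mole ratio, n(H2SO4) = 1/2 × 2.508 × 10^-3 = 1.254 × 10^-3 mol
[H2SO4] = 1.254 × 10^-3 mol / 0.009878 L = 0.1269 mol/L

0.1269 mol/L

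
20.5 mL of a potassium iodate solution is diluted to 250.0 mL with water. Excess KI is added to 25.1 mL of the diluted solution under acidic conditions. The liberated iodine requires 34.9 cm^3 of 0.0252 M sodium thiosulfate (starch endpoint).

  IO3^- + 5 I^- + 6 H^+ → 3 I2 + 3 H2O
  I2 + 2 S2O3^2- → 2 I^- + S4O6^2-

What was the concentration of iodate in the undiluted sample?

n(S2O3^2-) = 0.0349 × 0.0252 = 8.79 × 10^-4 mol
n(I2) = n(S2O3^2-)/2 = 4.40 × 10^-4 mol
From the 1:3 ratio, n(IO3^-) in the aliquot = 1/3 × 4.40 × 10^-4 = 1.47 × 10^-4 mol
[IO3^-]_dilute = 1.47 × 10^-4 / 0.0251 = 0.00584 mol/L
[IO3^-]_original = 0.00584 × 250.0/20.5 = 0.0712 mol/L

0.0712 M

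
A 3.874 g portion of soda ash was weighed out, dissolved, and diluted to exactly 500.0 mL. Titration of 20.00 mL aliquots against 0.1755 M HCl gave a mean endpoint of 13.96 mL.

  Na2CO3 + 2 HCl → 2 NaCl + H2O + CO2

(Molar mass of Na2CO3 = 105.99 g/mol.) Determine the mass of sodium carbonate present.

n(HCl) per titration = 0.01396 × 0.1755 = 2.450 × 10^-3 mol
From the 1:2 ratio, n(Na2CO3) in each aliquot = 1/2 × 2.450 × 10^-3 = 1.225 × 10^-3 mol
n(Na2CO3) in the whole flask = 1.225 × 10^-3 × 500.0/20.00 = 0.03062 mol
mass of Na2CO3 = 0.03062 × 105.99 = 3.246 g

3.246 g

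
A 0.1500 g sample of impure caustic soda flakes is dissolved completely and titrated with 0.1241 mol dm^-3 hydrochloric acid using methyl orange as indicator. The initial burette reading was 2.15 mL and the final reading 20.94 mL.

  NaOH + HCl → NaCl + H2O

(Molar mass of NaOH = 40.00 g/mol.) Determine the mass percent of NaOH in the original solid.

n(HCl) = 0.01879 L × 0.1241 mol/L = 2.332 × 10^-3 mol
n(NaOH) = 2.332 × 10^-3 mol (1:1 ratio)
mass of NaOH = 2.332 × 10^-3 × 40.00 g/mol = 0.09327 g
% NaOH = 0.09327 / 0.1500 × 100 = 62.18 %

62.18 %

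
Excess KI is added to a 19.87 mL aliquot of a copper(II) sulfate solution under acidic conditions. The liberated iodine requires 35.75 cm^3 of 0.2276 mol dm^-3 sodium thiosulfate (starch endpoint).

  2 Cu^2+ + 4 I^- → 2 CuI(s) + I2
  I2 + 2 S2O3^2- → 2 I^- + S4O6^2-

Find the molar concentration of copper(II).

n(S2O3^2-) = 0.03575 × 0.2276 = 8.137 × 10^-3 mol
n(I2) = n(S2O3^2-)/2 = 4.068 × 10^-3 mol
From the 2:1 ratio, n(Cu2+) in the aliquot = 2/1 × 4.068 × 10^-3 = 8.137 × 10^-3 mol
[Cu2+] = 8.137 × 10^-3 / 0.01987 = 0.4095 mol/L

0.4095 mol/L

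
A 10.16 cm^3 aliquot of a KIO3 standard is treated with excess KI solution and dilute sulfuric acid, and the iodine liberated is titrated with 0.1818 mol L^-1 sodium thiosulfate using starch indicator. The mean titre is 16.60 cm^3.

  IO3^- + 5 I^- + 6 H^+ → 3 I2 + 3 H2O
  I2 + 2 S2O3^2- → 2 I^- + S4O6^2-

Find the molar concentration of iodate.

0.04951 mol/L

n(S2O3^2-) = 0.01660 × 0.1818 = 3.018 × 10^-3 mol
n(I2) = n(S2O3^2-)/2 = 1.509 × 10^-3 mol
From the 1:3 ratio, n(IO3^-) in the aliquot = 1/3 × 1.509 × 10^-3 = 5.030 × 10^-4 mol
[IO3^-] = 5.030 × 10^-4 / 0.01016 = 0.04951 mol/L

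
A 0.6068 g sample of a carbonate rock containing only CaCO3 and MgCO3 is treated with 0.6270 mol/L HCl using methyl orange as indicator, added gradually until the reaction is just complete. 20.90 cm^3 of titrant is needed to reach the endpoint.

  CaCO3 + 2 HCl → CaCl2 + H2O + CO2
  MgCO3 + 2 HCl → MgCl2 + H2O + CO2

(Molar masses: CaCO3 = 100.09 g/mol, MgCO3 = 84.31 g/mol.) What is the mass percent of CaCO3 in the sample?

56.85 %

n(HCl) = 0.02090 × 0.6270 = 0.01310 mol
Let x = n(CaCO3), y = n(MgCO3).
Titrant: 2x + 2y = 0.01310;  mass: 100.09x + 84.31y = 0.6068
Solving, x = 3.447 × 10^-3 mol, y = 3.105 × 10^-3 mol
mass of CaCO3 = 3.447 × 10^-3 × 100.09 = 0.3450 g
% CaCO3 = 0.3450 / 0.6068 × 100 = 56.85 %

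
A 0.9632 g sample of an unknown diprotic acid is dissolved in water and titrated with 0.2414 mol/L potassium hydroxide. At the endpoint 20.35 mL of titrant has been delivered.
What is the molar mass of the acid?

n(KOH) = 0.02035 L × 0.2414 mol/L = 4.912 × 10^-3 mol
From the 1:2 ratio, n(H2A) = 1/2 × 4.912 × 10^-3 = 2.456 × 10^-3 mol
M = m / n = 0.9632 g / 2.456 × 10^-3 mol = 392.1 g/mol

392.1 g/mol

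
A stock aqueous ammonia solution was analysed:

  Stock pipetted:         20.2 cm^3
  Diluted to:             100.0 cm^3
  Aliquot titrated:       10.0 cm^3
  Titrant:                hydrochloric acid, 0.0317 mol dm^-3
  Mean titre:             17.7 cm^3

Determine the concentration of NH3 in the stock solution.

0.278 mol/L

NH3 + HCl → NH4Cl
n(HCl) = 0.0177 × 0.0317 = 5.61 × 10^-4 mol
n(NH3) in the aliquot = 5.61 × 10^-4 mol (1:1 ratio)
[NH3]_dilute = 5.61 × 10^-4 / 0.0100 = 0.0561 mol/L
Dilution factor = 100.0 / 20.2 = 4.950
[NH3]_stock = 0.0561 × 4.950 = 0.278 mol/L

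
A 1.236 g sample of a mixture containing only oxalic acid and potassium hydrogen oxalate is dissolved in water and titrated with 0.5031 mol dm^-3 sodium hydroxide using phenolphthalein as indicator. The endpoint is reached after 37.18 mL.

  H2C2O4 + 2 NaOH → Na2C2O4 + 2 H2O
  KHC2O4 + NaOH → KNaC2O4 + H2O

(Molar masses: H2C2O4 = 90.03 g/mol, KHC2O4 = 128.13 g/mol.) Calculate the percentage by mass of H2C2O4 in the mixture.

n(NaOH) = 0.03718 × 0.5031 = 0.01871 mol
Let x = n(H2C2O4), y = n(KHC2O4).
Titrant: 2x + 1y = 0.01871;  mass: 90.03x + 128.13y = 1.236
Solving, x = 6.983 × 10^-3 mol, y = 4.740 × 10^-3 mol
mass of H2C2O4 = 6.983 × 10^-3 × 90.03 = 0.6286 g
% H2C2O4 = 0.6286 / 1.236 × 100 = 50.86 %

50.86 %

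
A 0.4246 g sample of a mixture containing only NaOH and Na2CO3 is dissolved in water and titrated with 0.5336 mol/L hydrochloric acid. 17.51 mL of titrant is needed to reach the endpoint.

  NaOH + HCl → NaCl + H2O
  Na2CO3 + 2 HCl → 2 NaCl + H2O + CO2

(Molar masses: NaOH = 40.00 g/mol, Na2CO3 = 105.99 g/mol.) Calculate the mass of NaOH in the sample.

n(HCl) = 0.01751 × 0.5336 = 9.343 × 10^-3 mol
Let x = n(NaOH), y = n(Na2CO3).
Titrant: 1x + 2y = 9.343 × 10^-3;  mass: 40.00x + 105.99y = 0.4246
Solving, x = 5.429 × 10^-3 mol, y = 1.957 × 10^-3 mol
mass of NaOH = 5.429 × 10^-3 × 40.00 = 0.2172 g

0.2172 g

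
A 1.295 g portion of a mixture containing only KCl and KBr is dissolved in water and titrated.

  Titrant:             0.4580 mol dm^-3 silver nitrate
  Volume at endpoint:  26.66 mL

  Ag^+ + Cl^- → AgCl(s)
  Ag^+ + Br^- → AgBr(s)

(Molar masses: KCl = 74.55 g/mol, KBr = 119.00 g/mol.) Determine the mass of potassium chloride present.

n(AgNO3) = 0.02666 × 0.4580 = 0.01221 mol
Let x = n(KCl), y = n(KBr).
Titrant: 1x + 1y = 0.01221;  mass: 74.55x + 119.00y = 1.295
Solving, x = 3.555 × 10^-3 mol, y = 8.655 × 10^-3 mol
mass of KCl = 3.555 × 10^-3 × 74.55 = 0.2650 g

0.2650 g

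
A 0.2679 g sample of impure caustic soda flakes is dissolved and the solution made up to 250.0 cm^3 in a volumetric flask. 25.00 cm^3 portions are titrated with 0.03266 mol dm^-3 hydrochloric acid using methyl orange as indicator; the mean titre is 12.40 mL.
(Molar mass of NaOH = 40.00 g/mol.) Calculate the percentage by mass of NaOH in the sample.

NaOH + HCl → NaCl + H2O
n(HCl) per titration = 0.01240 × 0.03266 = 4.050 × 10^-4 mol
n(NaOH) in each aliquot = 4.050 × 10^-4 mol (1:1 ratio)
n(NaOH) in the whole flask = 4.050 × 10^-4 × 250.0/25.00 = 4.050 × 10^-3 mol
mass of NaOH = 4.050 × 10^-3 × 40.00 = 0.1620 g
% NaOH = 0.1620 / 0.2679 × 100 = 60.47 %

60.47 %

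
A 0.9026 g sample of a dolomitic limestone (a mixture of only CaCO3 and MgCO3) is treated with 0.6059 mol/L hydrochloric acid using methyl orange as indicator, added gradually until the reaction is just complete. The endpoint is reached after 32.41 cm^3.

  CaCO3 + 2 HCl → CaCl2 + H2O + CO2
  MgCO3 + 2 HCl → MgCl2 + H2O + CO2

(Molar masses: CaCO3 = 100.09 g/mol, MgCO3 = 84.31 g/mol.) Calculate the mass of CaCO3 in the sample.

n(HCl) = 0.03241 × 0.6059 = 0.01964 mol
Let x = n(CaCO3), y = n(MgCO3).
Titrant: 2x + 2y = 0.01964;  mass: 100.09x + 84.31y = 0.9026
Solving, x = 4.740 × 10^-3 mol, y = 5.079 × 10^-3 mol
mass of CaCO3 = 4.740 × 10^-3 × 100.09 = 0.4744 g

0.4744 g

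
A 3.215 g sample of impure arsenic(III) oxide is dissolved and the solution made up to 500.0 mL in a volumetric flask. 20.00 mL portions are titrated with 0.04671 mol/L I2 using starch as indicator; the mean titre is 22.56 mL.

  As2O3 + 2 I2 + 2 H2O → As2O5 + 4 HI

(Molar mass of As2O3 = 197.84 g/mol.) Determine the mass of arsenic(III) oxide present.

n(I2) per titration = 0.02256 × 0.04671 = 1.054 × 10^-3 mol
From the 1:2 ratio, n(As2O3) in each aliquot = 1/2 × 1.054 × 10^-3 = 5.269 × 10^-4 mol
n(As2O3) in the whole flask = 5.269 × 10^-4 × 500.0/20.00 = 0.01317 mol
mass of As2O3 = 0.01317 × 197.84 = 2.606 g

2.606 g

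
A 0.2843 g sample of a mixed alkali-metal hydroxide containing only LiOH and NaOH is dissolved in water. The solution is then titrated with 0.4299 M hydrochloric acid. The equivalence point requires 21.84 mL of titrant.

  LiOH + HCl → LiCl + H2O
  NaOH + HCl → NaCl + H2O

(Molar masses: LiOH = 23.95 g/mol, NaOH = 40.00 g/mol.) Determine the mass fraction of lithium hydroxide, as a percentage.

47.90 %

n(HCl) = 0.02184 × 0.4299 = 9.389 × 10^-3 mol
Let x = n(LiOH), y = n(NaOH).
Titrant: 1x + 1y = 9.389 × 10^-3;  mass: 23.95x + 40.00y = 0.2843
Solving, x = 5.686 × 10^-3 mol, y = 3.703 × 10^-3 mol
mass of LiOH = 5.686 × 10^-3 × 23.95 = 0.1362 g
% LiOH = 0.1362 / 0.2843 × 100 = 47.90 %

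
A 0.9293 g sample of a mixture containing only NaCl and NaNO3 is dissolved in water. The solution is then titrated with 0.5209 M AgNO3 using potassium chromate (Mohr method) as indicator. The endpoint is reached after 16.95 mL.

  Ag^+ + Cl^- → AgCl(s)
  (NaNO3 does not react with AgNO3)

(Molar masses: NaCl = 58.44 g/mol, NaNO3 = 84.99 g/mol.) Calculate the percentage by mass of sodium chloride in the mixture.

55.52 %

n(AgNO3) = 0.01695 × 0.5209 = 8.829 × 10^-3 mol
Let x = n(NaCl), y = n(NaNO3).
Titrant: 1x = 8.829 × 10^-3;  mass: 58.44x + 84.99y = 0.9293
Solving, x = 8.829 × 10^-3 mol, y = 4.863 × 10^-3 mol
mass of NaCl = 8.829 × 10^-3 × 58.44 = 0.5160 g
% NaCl = 0.5160 / 0.9293 × 100 = 55.52 %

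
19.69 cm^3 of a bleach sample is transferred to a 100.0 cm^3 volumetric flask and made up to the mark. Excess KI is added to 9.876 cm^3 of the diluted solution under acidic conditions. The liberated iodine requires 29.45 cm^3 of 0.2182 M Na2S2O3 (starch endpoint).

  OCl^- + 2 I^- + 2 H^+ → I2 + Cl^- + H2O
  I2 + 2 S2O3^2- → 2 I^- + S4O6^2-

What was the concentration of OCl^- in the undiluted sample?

1.652 M

n(S2O3^2-) = 0.02945 × 0.2182 = 6.426 × 10^-3 mol
n(I2) = n(S2O3^2-)/2 = 3.213 × 10^-3 mol
n(OCl^-) in the aliquot = 3.213 × 10^-3 mol (1:1 ratio)
[OCl^-]_dilute = 3.213 × 10^-3 / 0.009876 = 0.3253 mol/L
[OCl^-]_original = 0.3253 × 100.0/19.69 = 1.652 mol/L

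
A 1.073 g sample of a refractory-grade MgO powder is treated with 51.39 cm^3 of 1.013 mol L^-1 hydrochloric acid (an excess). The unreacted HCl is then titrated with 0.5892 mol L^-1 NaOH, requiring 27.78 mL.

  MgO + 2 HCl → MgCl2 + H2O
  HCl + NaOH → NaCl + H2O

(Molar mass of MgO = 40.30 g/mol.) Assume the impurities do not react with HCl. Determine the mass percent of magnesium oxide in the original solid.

67.02 %

n(HCl) added = 0.05139 × 1.013 = 0.05206 mol
n(NaOH) used in back-titration = 0.02778 × 0.5892 = 0.01637 mol
n(HCl) left over = 0.01637 mol (1:1 ratio)
n(HCl) consumed by analyte = 0.05206 − 0.01637 = 0.03569 mol
From the 1:2 ratio, n(MgO) = 1/2 × 0.03569 = 0.01785 mol
mass of MgO = 0.01785 × 40.30 = 0.7192 g
% MgO = 0.7192 / 1.073 × 100 = 67.02 %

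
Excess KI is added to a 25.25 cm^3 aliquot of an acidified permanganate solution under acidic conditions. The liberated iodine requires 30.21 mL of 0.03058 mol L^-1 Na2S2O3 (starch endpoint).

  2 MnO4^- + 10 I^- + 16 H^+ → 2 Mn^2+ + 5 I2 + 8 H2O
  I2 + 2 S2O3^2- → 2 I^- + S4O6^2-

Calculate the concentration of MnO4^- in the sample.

n(S2O3^2-) = 0.03021 × 0.03058 = 9.238 × 10^-4 mol
n(I2) = n(S2O3^2-)/2 = 4.619 × 10^-4 mol
From the 2:5 ratio, n(MnO4^-) in the aliquot = 2/5 × 4.619 × 10^-4 = 1.848 × 10^-4 mol
[MnO4^-] = 1.848 × 10^-4 / 0.02525 = 0.007317 mol/L

0.007317 mol/L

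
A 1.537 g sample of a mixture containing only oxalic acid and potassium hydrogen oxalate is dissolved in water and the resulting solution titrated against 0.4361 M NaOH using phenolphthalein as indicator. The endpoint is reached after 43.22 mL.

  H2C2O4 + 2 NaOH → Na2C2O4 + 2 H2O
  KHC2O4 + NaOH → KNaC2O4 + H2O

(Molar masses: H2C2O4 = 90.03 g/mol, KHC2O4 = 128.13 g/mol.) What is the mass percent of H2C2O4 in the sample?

30.94 %

n(NaOH) = 0.04322 × 0.4361 = 0.01885 mol
Let x = n(H2C2O4), y = n(KHC2O4).
Titrant: 2x + 1y = 0.01885;  mass: 90.03x + 128.13y = 1.537
Solving, x = 5.282 × 10^-3 mol, y = 8.284 × 10^-3 mol
mass of H2C2O4 = 5.282 × 10^-3 × 90.03 = 0.4755 g
% H2C2O4 = 0.4755 / 1.537 × 100 = 30.94 %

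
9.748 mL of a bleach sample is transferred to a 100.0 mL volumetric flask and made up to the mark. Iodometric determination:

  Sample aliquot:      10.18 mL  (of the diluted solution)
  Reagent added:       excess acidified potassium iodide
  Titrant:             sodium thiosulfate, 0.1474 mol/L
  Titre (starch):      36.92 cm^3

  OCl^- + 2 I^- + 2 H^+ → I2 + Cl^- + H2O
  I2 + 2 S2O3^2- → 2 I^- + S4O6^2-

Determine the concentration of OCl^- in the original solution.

2.742 mol/L

n(S2O3^2-) = 0.03692 × 0.1474 = 5.442 × 10^-3 mol
n(I2) = n(S2O3^2-)/2 = 2.721 × 10^-3 mol
n(OCl^-) in the aliquot = 2.721 × 10^-3 mol (1:1 ratio)
[OCl^-]_dilute = 2.721 × 10^-3 / 0.01018 = 0.2673 mol/L
[OCl^-]_original = 0.2673 × 100.0/9.748 = 2.742 mol/L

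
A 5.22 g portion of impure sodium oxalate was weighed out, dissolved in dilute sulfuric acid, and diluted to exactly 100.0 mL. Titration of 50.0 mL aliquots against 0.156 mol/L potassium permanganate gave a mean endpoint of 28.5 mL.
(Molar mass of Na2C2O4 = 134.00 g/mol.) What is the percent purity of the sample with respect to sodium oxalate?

2 MnO4^- + 5 C2O4^2- + 16 H^+ → 2 Mn^2+ + 10 CO2 + 8 H2O
n(KMnO4) per titration = 0.0285 × 0.156 = 4.45 × 10^-3 mol
From the 5:2 ratio, n(Na2C2O4) in each aliquot = 5/2 × 4.45 × 10^-3 = 0.0111 mol
n(Na2C2O4) in the whole flask = 0.0111 × 100.0/50.0 = 0.0222 mol
mass of Na2C2O4 = 0.0222 × 134.00 = 2.98 g
% Na2C2O4 = 2.98 / 5.22 × 100 = 57.1 %

57.1 %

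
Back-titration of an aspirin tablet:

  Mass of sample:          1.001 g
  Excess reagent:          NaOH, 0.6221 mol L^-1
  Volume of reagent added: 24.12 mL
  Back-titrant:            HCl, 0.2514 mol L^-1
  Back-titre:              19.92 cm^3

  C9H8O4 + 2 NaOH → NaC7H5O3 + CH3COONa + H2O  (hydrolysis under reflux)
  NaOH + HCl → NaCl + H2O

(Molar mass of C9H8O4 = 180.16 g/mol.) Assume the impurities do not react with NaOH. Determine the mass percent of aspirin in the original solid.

89.96 %

n(NaOH) added = 0.02412 × 0.6221 = 0.01501 mol
n(HCl) used in back-titration = 0.01992 × 0.2514 = 5.008 × 10^-3 mol
n(NaOH) left over = 5.008 × 10^-3 mol (1:1 ratio)
n(NaOH) consumed by analyte = 0.01501 − 5.008 × 10^-3 = 9.997 × 10^-3 mol
From the 1:2 ratio, n(C9H8O4) = 1/2 × 9.997 × 10^-3 = 4.999 × 10^-3 mol
mass of C9H8O4 = 4.999 × 10^-3 × 180.16 = 0.9005 g
% C9H8O4 = 0.9005 / 1.001 × 100 = 89.96 %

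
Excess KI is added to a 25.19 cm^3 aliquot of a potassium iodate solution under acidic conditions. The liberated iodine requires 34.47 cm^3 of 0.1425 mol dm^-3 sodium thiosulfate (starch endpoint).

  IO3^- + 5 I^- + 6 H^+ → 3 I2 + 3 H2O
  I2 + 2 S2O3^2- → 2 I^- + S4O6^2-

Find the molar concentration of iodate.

n(S2O3^2-) = 0.03447 × 0.1425 = 4.912 × 10^-3 mol
n(I2) = n(S2O3^2-)/2 = 2.456 × 10^-3 mol
From the 1:3 ratio, n(IO3^-) in the aliquot = 1/3 × 2.456 × 10^-3 = 8.187 × 10^-4 mol
[IO3^-] = 8.187 × 10^-4 / 0.02519 = 0.03250 mol/L

0.03250 mol/L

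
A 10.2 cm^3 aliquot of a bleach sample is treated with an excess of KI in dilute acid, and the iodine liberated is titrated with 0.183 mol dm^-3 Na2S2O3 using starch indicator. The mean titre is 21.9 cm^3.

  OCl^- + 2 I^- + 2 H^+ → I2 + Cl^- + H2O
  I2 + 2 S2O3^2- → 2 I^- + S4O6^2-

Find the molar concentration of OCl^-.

n(S2O3^2-) = 0.0219 × 0.183 = 4.01 × 10^-3 mol
n(I2) = n(S2O3^2-)/2 = 2.00 × 10^-3 mol
n(OCl^-) in the aliquot = 2.00 × 10^-3 mol (1:1 ratio)
[OCl^-] = 2.00 × 10^-3 / 0.0102 = 0.196 mol/L

0.196 mol/L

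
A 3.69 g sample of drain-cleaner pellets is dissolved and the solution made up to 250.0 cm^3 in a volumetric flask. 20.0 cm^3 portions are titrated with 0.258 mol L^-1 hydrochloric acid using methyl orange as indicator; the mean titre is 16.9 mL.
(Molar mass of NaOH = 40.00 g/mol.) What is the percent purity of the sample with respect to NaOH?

NaOH + HCl → NaCl + H2O
n(HCl) per titration = 0.0169 × 0.258 = 4.36 × 10^-3 mol
n(NaOH) in each aliquot = 4.36 × 10^-3 mol (1:1 ratio)
n(NaOH) in the whole flask = 4.36 × 10^-3 × 250.0/20.0 = 0.0545 mol
mass of NaOH = 0.0545 × 40.00 = 2.18 g
% NaOH = 2.18 / 3.69 × 100 = 59.1 %

59.1 %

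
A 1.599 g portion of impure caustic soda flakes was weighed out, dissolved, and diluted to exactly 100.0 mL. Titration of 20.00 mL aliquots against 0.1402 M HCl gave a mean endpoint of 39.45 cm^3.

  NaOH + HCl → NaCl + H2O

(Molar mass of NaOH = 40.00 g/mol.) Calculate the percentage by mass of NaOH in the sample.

n(HCl) per titration = 0.03945 × 0.1402 = 5.531 × 10^-3 mol
n(NaOH) in each aliquot = 5.531 × 10^-3 mol (1:1 ratio)
n(NaOH) in the whole flask = 5.531 × 10^-3 × 100.0/20.00 = 0.02765 mol
mass of NaOH = 0.02765 × 40.00 = 1.106 g
% NaOH = 1.106 / 1.599 × 100 = 69.18 %

69.18 %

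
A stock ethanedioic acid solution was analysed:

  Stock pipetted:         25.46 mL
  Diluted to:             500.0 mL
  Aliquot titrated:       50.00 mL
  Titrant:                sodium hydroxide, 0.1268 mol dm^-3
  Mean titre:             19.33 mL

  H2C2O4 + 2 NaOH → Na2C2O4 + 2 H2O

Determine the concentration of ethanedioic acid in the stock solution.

n(NaOH) = 0.01933 × 0.1268 = 2.451 × 10^-3 mol
From the 1:2 ratio, n(H2C2O4) in the aliquot = 1/2 × 2.451 × 10^-3 = 1.226 × 10^-3 mol
[H2C2O4]_dilute = 1.226 × 10^-3 / 0.05000 = 0.02451 mol/L
Dilution factor = 500.0 / 25.46 = 19.64
[H2C2O4]_stock = 0.02451 × 19.64 = 0.4814 mol/L

0.4814 mol/L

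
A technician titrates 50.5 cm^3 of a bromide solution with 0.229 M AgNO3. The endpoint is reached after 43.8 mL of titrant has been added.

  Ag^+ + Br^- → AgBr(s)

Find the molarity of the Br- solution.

n(AgNO3) = 0.0438 L × 0.229 mol/L = 0.0100 mol
n(Br-) = 0.0100 mol (1:1 mole ratio)
[Br-] = 0.0100 mol / 0.0505 L = 0.199 mol/L

0.199 M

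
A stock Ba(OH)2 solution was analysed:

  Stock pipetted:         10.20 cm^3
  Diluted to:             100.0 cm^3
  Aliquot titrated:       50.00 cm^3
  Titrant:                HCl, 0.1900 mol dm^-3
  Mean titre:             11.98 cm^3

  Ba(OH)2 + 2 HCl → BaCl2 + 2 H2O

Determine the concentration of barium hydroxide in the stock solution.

n(HCl) = 0.01198 × 0.1900 = 2.276 × 10^-3 mol
From the 1:2 ratio, n(Ba(OH)2) in the aliquot = 1/2 × 2.276 × 10^-3 = 1.138 × 10^-3 mol
[Ba(OH)2]_dilute = 1.138 × 10^-3 / 0.05000 = 0.02276 mol/L
Dilution factor = 100.0 / 10.20 = 9.804
[Ba(OH)2]_stock = 0.02276 × 9.804 = 0.2232 mol/L

0.2232 mol/L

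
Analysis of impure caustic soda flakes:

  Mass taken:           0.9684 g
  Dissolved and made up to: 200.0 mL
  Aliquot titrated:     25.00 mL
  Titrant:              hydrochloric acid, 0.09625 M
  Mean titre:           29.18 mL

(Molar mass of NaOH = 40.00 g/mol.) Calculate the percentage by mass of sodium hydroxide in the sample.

92.81 %

NaOH + HCl → NaCl + H2O
n(HCl) per titration = 0.02918 × 0.09625 = 2.809 × 10^-3 mol
n(NaOH) in each aliquot = 2.809 × 10^-3 mol (1:1 ratio)
n(NaOH) in the whole flask = 2.809 × 10^-3 × 200.0/25.00 = 0.02247 mol
mass of NaOH = 0.02247 × 40.00 = 0.8987 g
% NaOH = 0.8987 / 0.9684 × 100 = 92.81 %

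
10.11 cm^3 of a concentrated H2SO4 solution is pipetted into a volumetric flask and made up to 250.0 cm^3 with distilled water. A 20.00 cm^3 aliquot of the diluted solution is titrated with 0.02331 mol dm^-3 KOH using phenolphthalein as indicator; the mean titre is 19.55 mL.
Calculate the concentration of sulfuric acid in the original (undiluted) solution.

0.2817 mol/L

H2SO4 + 2 KOH → K2SO4 + 2 H2O
n(KOH) = 0.01955 × 0.02331 = 4.557 × 10^-4 mol
From the 1:2 ratio, n(H2SO4) in the aliquot = 1/2 × 4.557 × 10^-4 = 2.279 × 10^-4 mol
[H2SO4]_dilute = 2.279 × 10^-4 / 0.02000 = 0.01139 mol/L
Dilution factor = 250.0 / 10.11 = 24.73
[H2SO4]_stock = 0.01139 × 24.73 = 0.2817 mol/L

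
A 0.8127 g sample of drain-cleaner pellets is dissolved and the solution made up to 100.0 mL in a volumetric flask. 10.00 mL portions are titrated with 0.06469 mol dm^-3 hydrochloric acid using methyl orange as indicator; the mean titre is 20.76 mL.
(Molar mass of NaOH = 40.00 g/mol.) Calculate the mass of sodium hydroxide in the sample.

0.5372 g

NaOH + HCl → NaCl + H2O
n(HCl) per titration = 0.02076 × 0.06469 = 1.343 × 10^-3 mol
n(NaOH) in each aliquot = 1.343 × 10^-3 mol (1:1 ratio)
n(NaOH) in the whole flask = 1.343 × 10^-3 × 100.0/10.00 = 0.01343 mol
mass of NaOH = 0.01343 × 40.00 = 0.5372 g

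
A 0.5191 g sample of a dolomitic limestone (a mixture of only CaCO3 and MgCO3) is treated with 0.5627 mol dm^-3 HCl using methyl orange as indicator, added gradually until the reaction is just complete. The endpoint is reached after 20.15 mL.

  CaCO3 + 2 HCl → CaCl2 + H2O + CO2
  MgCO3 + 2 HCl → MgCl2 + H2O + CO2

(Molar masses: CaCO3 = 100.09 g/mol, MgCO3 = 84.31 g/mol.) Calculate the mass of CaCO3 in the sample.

0.2609 g

n(HCl) = 0.02015 × 0.5627 = 0.01134 mol
Let x = n(CaCO3), y = n(MgCO3).
Titrant: 2x + 2y = 0.01134;  mass: 100.09x + 84.31y = 0.5191
Solving, x = 2.606 × 10^-3 mol, y = 3.063 × 10^-3 mol
mass of CaCO3 = 2.606 × 10^-3 × 100.09 = 0.2609 g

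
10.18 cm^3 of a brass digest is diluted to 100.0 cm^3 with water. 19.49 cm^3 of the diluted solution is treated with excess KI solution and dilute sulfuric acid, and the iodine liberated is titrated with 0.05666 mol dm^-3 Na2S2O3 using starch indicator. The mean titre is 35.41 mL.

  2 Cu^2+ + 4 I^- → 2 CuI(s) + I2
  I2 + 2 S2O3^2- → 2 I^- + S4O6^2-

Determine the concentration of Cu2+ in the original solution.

1.011 mol/L

n(S2O3^2-) = 0.03541 × 0.05666 = 2.006 × 10^-3 mol
n(I2) = n(S2O3^2-)/2 = 1.003 × 10^-3 mol
From the 2:1 ratio, n(Cu2+) in the aliquot = 2/1 × 1.003 × 10^-3 = 2.006 × 10^-3 mol
[Cu2+]_dilute = 2.006 × 10^-3 / 0.01949 = 0.1029 mol/L
[Cu2+]_original = 0.1029 × 100.0/10.18 = 1.011 mol/L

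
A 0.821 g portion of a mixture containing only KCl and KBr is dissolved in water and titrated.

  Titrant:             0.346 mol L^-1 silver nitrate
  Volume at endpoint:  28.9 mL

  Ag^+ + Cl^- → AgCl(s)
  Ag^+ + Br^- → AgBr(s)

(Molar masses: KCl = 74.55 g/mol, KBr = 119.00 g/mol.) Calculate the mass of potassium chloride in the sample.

0.619 g

n(AgNO3) = 0.0289 × 0.346 = 10.00 × 10^-3 mol
Let x = n(KCl), y = n(KBr).
Titrant: 1x + 1y = 10.00 × 10^-3;  mass: 74.55x + 119.00y = 0.821
Solving, x = 8.30 × 10^-3 mol, y = 1.70 × 10^-3 mol
mass of KCl = 8.30 × 10^-3 × 74.55 = 0.619 g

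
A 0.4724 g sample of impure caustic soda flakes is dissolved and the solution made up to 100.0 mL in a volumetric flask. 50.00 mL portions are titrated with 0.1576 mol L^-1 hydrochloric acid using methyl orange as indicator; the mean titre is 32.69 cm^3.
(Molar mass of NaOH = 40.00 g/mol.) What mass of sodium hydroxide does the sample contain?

NaOH + HCl → NaCl + H2O
n(HCl) per titration = 0.03269 × 0.1576 = 5.152 × 10^-3 mol
n(NaOH) in each aliquot = 5.152 × 10^-3 mol (1:1 ratio)
n(NaOH) in the whole flask = 5.152 × 10^-3 × 100.0/50.00 = 0.01030 mol
mass of NaOH = 0.01030 × 40.00 = 0.4122 g

0.4122 g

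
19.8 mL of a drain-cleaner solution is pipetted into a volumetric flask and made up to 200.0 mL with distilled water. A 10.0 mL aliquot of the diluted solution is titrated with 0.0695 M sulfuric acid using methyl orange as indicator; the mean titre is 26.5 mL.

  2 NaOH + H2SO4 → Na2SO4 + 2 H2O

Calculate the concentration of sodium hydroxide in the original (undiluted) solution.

3.72 M

n(H2SO4) = 0.0265 × 0.0695 = 1.84 × 10^-3 mol
From the 2:1 ratio, n(NaOH) in the aliquot = 2/1 × 1.84 × 10^-3 = 3.68 × 10^-3 mol
[NaOH]_dilute = 3.68 × 10^-3 / 0.0100 = 0.368 mol/L
Dilution factor = 200.0 / 19.8 = 10.10
[NaOH]_stock = 0.368 × 10.10 = 3.72 mol/L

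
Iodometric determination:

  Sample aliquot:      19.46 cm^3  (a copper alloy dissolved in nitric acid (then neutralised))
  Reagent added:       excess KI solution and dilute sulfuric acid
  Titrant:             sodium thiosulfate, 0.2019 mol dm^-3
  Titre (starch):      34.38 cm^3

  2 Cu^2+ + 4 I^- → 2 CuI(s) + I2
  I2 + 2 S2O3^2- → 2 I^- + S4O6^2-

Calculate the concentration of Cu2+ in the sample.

n(S2O3^2-) = 0.03438 × 0.2019 = 6.941 × 10^-3 mol
n(I2) = n(S2O3^2-)/2 = 3.471 × 10^-3 mol
From the 2:1 ratio, n(Cu2+) in the aliquot = 2/1 × 3.471 × 10^-3 = 6.941 × 10^-3 mol
[Cu2+] = 6.941 × 10^-3 / 0.01946 = 0.3567 mol/L

0.3567 mol/L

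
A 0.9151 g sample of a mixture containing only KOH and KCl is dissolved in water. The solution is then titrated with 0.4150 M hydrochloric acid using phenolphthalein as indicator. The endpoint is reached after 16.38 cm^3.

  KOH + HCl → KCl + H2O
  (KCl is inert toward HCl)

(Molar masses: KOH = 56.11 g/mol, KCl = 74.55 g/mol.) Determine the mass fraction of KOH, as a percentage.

n(HCl) = 0.01638 × 0.4150 = 6.798 × 10^-3 mol
Let x = n(KOH), y = n(KCl).
Titrant: 1x = 6.798 × 10^-3;  mass: 56.11x + 74.55y = 0.9151
Solving, x = 6.798 × 10^-3 mol, y = 7.159 × 10^-3 mol
mass of KOH = 6.798 × 10^-3 × 56.11 = 0.3814 g
% KOH = 0.3814 / 0.9151 × 100 = 41.68 %

41.68 %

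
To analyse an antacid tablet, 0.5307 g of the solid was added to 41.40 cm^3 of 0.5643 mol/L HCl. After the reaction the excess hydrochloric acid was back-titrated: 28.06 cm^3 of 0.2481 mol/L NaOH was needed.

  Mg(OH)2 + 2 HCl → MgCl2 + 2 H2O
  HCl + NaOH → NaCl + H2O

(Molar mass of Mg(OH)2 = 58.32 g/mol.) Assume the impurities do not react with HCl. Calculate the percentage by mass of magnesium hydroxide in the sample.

n(HCl) added = 0.04140 × 0.5643 = 0.02336 mol
n(NaOH) used in back-titration = 0.02806 × 0.2481 = 6.962 × 10^-3 mol
n(HCl) left over = 6.962 × 10^-3 mol (1:1 ratio)
n(HCl) consumed by analyte = 0.02336 − 6.962 × 10^-3 = 0.01640 mol
From the 1:2 ratio, n(Mg(OH)2) = 1/2 × 0.01640 = 8.200 × 10^-3 mol
mass of Mg(OH)2 = 8.200 × 10^-3 × 58.32 = 0.4782 g
% Mg(OH)2 = 0.4782 / 0.5307 × 100 = 90.11 %

90.11 %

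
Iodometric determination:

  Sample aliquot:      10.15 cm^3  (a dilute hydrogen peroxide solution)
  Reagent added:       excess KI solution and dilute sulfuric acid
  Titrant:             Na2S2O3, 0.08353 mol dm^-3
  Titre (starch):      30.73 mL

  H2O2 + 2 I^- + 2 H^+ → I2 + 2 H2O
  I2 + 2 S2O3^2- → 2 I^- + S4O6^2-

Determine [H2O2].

0.1264 mol/L

n(S2O3^2-) = 0.03073 × 0.08353 = 2.567 × 10^-3 mol
n(I2) = n(S2O3^2-)/2 = 1.283 × 10^-3 mol
n(H2O2) in the aliquot = 1.283 × 10^-3 mol (1:1 ratio)
[H2O2] = 1.283 × 10^-3 / 0.01015 = 0.1264 mol/L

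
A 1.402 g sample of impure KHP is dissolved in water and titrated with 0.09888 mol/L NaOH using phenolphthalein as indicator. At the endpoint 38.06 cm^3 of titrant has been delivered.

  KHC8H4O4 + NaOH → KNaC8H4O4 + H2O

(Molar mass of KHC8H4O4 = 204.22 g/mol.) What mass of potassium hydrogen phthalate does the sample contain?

n(NaOH) = 0.03806 L × 0.09888 mol/L = 3.763 × 10^-3 mol
n(KHC8H4O4) = 3.763 × 10^-3 mol (1:1 ratio)
mass of KHC8H4O4 = 3.763 × 10^-3 × 204.22 g/mol = 0.7686 g

0.7686 g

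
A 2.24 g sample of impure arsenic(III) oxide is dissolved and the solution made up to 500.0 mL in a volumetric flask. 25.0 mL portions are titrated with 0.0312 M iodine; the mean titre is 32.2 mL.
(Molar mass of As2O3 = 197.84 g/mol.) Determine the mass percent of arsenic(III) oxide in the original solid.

As2O3 + 2 I2 + 2 H2O → As2O5 + 4 HI
n(I2) per titration = 0.0322 × 0.0312 = 1.00 × 10^-3 mol
From the 1:2 ratio, n(As2O3) in each aliquot = 1/2 × 1.00 × 10^-3 = 5.02 × 10^-4 mol
n(As2O3) in the whole flask = 5.02 × 10^-4 × 500.0/25.0 = 0.0100 mol
mass of As2O3 = 0.0100 × 197.84 = 1.99 g
% As2O3 = 1.99 / 2.24 × 100 = 88.7 %

88.7 %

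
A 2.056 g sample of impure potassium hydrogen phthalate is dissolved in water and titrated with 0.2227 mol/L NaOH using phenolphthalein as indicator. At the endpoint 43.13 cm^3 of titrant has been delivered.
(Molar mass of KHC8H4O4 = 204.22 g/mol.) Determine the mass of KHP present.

1.962 g

KHC8H4O4 + NaOH → KNaC8H4O4 + H2O
n(NaOH) = 0.04313 L × 0.2227 mol/L = 9.605 × 10^-3 mol
n(KHC8H4O4) = 9.605 × 10^-3 mol (1:1 ratio)
mass of KHC8H4O4 = 9.605 × 10^-3 × 204.22 g/mol = 1.962 g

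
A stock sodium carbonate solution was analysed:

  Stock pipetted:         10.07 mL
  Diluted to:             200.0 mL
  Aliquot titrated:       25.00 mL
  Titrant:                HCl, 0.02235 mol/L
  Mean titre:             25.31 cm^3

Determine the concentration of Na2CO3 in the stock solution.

Na2CO3 + 2 HCl → 2 NaCl + H2O + CO2
n(HCl) = 0.02531 × 0.02235 = 5.657 × 10^-4 mol
From the 1:2 ratio, n(Na2CO3) in the aliquot = 1/2 × 5.657 × 10^-4 = 2.828 × 10^-4 mol
[Na2CO3]_dilute = 2.828 × 10^-4 / 0.02500 = 0.01131 mol/L
Dilution factor = 200.0 / 10.07 = 19.86
[Na2CO3]_stock = 0.01131 × 19.86 = 0.2247 mol/L

0.2247 mol/L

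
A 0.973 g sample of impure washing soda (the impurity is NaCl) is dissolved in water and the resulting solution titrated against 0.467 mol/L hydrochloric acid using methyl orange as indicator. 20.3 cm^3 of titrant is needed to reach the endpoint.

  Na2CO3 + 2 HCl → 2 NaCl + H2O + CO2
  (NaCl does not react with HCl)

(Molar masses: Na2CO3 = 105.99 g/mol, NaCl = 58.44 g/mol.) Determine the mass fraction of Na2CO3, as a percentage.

51.6 %

n(HCl) = 0.0203 × 0.467 = 9.48 × 10^-3 mol
Let x = n(Na2CO3), y = n(NaCl).
Titrant: 2x = 9.48 × 10^-3;  mass: 105.99x + 58.44y = 0.973
Solving, x = 4.74 × 10^-3 mol, y = 8.05 × 10^-3 mol
mass of Na2CO3 = 4.74 × 10^-3 × 105.99 = 0.502 g
% Na2CO3 = 0.502 / 0.973 × 100 = 51.6 %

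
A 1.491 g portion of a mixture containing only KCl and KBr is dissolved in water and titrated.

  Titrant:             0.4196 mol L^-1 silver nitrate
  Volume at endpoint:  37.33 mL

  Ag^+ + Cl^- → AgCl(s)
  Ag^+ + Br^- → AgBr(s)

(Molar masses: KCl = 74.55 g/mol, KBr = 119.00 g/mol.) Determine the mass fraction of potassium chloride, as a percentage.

41.95 %

n(AgNO3) = 0.03733 × 0.4196 = 0.01566 mol
Let x = n(KCl), y = n(KBr).
Titrant: 1x + 1y = 0.01566;  mass: 74.55x + 119.00y = 1.491
Solving, x = 8.391 × 10^-3 mol, y = 7.273 × 10^-3 mol
mass of KCl = 8.391 × 10^-3 × 74.55 = 0.6255 g
% KCl = 0.6255 / 1.491 × 100 = 41.95 %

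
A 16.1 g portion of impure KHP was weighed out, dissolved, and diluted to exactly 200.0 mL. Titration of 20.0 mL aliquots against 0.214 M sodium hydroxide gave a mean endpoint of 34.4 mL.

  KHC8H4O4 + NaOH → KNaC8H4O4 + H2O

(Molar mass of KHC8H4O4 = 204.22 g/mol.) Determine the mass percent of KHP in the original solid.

n(NaOH) per titration = 0.0344 × 0.214 = 7.36 × 10^-3 mol
n(KHC8H4O4) in each aliquot = 7.36 × 10^-3 mol (1:1 ratio)
n(KHC8H4O4) in the whole flask = 7.36 × 10^-3 × 200.0/20.0 = 0.0736 mol
mass of KHC8H4O4 = 0.0736 × 204.22 = 15.0 g
% KHC8H4O4 = 15.0 / 16.1 × 100 = 93.4 %

93.4 %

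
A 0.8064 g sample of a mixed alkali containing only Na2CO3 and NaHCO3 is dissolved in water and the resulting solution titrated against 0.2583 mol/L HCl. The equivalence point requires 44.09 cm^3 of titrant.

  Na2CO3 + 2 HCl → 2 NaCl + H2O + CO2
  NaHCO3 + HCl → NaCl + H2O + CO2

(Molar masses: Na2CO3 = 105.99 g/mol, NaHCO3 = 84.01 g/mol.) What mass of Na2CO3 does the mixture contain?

n(HCl) = 0.04409 × 0.2583 = 0.01139 mol
Let x = n(Na2CO3), y = n(NaHCO3).
Titrant: 2x + 1y = 0.01139;  mass: 105.99x + 84.01y = 0.8064
Solving, x = 2.424 × 10^-3 mol, y = 6.541 × 10^-3 mol
mass of Na2CO3 = 2.424 × 10^-3 × 105.99 = 0.2569 g

0.2569 g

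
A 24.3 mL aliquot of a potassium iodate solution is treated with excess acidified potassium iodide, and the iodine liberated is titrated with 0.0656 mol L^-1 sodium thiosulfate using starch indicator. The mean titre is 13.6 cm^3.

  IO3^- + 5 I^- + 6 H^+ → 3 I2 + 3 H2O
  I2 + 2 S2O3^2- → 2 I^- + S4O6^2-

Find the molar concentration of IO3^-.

n(S2O3^2-) = 0.0136 × 0.0656 = 8.92 × 10^-4 mol
n(I2) = n(S2O3^2-)/2 = 4.46 × 10^-4 mol
From the 1:3 ratio, n(IO3^-) in the aliquot = 1/3 × 4.46 × 10^-4 = 1.49 × 10^-4 mol
[IO3^-] = 1.49 × 10^-4 / 0.0243 = 0.00612 mol/L

0.00612 mol/L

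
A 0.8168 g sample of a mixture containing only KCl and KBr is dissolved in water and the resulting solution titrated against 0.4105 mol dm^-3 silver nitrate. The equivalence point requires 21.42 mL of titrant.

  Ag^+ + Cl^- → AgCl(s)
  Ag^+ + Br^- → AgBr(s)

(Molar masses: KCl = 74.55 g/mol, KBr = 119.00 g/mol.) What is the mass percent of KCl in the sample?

n(AgNO3) = 0.02142 × 0.4105 = 8.793 × 10^-3 mol
Let x = n(KCl), y = n(KBr).
Titrant: 1x + 1y = 8.793 × 10^-3;  mass: 74.55x + 119.00y = 0.8168
Solving, x = 5.164 × 10^-3 mol, y = 3.629 × 10^-3 mol
mass of KCl = 5.164 × 10^-3 × 74.55 = 0.3850 g
% KCl = 0.3850 / 0.8168 × 100 = 47.14 %

47.14 %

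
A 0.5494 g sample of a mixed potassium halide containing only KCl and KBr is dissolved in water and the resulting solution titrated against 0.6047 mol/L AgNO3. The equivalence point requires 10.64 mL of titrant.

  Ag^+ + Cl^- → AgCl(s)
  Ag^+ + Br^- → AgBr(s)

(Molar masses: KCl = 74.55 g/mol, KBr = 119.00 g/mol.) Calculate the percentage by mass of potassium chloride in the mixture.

66.01 %

n(AgNO3) = 0.01064 × 0.6047 = 6.434 × 10^-3 mol
Let x = n(KCl), y = n(KBr).
Titrant: 1x + 1y = 6.434 × 10^-3;  mass: 74.55x + 119.00y = 0.5494
Solving, x = 4.865 × 10^-3 mol, y = 1.569 × 10^-3 mol
mass of KCl = 4.865 × 10^-3 × 74.55 = 0.3627 g
% KCl = 0.3627 / 0.5494 × 100 = 66.01 %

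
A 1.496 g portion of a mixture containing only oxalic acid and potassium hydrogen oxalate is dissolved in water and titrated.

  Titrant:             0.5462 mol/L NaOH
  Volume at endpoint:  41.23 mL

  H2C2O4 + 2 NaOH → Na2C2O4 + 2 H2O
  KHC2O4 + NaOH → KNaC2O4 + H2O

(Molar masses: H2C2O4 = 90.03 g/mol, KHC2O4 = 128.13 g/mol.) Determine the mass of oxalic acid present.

n(NaOH) = 0.04123 × 0.5462 = 0.02252 mol
Let x = n(H2C2O4), y = n(KHC2O4).
Titrant: 2x + 1y = 0.02252;  mass: 90.03x + 128.13y = 1.496
Solving, x = 8.359 × 10^-3 mol, y = 5.802 × 10^-3 mol
mass of H2C2O4 = 8.359 × 10^-3 × 90.03 = 0.7525 g

0.7525 g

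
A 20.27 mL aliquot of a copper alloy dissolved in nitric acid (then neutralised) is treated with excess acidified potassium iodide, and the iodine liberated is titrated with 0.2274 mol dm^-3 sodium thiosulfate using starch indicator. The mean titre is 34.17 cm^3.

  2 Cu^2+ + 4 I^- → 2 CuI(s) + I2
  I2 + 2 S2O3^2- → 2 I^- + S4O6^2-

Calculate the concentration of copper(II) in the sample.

n(S2O3^2-) = 0.03417 × 0.2274 = 7.770 × 10^-3 mol
n(I2) = n(S2O3^2-)/2 = 3.885 × 10^-3 mol
From the 2:1 ratio, n(Cu2+) in the aliquot = 2/1 × 3.885 × 10^-3 = 7.770 × 10^-3 mol
[Cu2+] = 7.770 × 10^-3 / 0.02027 = 0.3833 mol/L

0.3833 mol/L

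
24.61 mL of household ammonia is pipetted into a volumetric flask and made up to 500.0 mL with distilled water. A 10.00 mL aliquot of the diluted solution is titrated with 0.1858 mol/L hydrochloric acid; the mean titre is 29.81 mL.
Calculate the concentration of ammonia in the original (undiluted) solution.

NH3 + HCl → NH4Cl
n(HCl) = 0.02981 × 0.1858 = 5.539 × 10^-3 mol
n(NH3) in the aliquot = 5.539 × 10^-3 mol (1:1 ratio)
[NH3]_dilute = 5.539 × 10^-3 / 0.01000 = 0.5539 mol/L
Dilution factor = 500.0 / 24.61 = 20.32
[NH3]_stock = 0.5539 × 20.32 = 11.25 mol/L

11.25 mol/L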